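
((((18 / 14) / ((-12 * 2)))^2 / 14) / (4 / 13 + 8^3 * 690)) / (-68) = -117 / 13711210067968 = -0.00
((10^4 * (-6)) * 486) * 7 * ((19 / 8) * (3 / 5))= -290871000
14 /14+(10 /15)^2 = 13 /9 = 1.44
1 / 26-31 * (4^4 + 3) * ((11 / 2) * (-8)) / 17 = 9185193 / 442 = 20780.98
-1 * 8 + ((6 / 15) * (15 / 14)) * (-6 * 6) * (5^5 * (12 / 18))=-225056 / 7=-32150.86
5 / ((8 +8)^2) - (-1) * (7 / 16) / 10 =81 / 1280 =0.06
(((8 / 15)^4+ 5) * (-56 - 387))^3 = -1479552722959556546510327 / 129746337890625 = -11403425692.11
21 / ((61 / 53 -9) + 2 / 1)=-1113 / 310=-3.59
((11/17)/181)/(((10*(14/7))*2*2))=11/246160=0.00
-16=-16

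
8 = 8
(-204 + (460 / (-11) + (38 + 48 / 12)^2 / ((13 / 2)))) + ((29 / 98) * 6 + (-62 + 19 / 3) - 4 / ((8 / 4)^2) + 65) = 749930 / 21021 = 35.68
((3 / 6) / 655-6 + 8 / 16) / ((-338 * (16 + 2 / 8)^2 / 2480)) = 14292736 / 93537275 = 0.15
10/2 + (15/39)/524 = 34065/6812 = 5.00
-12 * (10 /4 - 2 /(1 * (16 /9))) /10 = -33 /20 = -1.65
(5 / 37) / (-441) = -5 / 16317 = -0.00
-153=-153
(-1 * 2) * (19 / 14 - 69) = 947 / 7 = 135.29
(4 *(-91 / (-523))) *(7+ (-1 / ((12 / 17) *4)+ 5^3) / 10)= 850213 / 62760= 13.55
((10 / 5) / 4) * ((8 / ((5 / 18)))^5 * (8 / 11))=247669456896 / 34375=7204929.66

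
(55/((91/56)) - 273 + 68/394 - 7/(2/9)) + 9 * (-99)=-5949107/5122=-1161.48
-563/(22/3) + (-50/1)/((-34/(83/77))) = -196841/2618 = -75.19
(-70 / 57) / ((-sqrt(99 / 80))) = 280 * sqrt(55) / 1881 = 1.10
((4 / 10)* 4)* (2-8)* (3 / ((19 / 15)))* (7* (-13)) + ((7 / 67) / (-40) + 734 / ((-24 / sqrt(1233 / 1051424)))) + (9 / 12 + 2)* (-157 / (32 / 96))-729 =2281217 / 50920-367* sqrt(9002818) / 1051424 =43.75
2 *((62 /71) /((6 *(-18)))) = -31 /1917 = -0.02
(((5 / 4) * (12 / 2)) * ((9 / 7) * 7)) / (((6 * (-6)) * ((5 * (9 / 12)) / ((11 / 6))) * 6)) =-11 / 72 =-0.15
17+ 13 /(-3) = 38 /3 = 12.67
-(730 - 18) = -712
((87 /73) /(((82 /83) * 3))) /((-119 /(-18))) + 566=201612185 /356167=566.06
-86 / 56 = -43 / 28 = -1.54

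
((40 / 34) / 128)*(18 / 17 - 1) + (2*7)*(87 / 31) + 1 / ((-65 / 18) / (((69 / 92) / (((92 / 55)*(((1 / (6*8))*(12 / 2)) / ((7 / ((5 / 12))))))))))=9687715181 / 428598560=22.60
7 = 7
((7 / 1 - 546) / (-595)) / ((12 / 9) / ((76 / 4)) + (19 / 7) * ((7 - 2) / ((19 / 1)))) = 30723 / 26605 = 1.15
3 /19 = 0.16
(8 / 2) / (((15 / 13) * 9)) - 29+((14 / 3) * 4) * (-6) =-18983 / 135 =-140.61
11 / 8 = 1.38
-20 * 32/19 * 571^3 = -119148423040/19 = -6270969633.68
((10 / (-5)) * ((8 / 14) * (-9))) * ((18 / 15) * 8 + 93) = 36936 / 35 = 1055.31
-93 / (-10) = 93 / 10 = 9.30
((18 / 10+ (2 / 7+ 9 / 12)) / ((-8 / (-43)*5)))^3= 4974814448911 / 175616000000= 28.33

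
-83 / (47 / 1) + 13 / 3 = 362 / 141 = 2.57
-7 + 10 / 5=-5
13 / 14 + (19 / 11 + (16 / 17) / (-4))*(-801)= -1194.15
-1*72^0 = -1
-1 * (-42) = 42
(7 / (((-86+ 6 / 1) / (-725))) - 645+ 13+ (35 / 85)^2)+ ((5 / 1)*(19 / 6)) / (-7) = -55412869 / 97104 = -570.65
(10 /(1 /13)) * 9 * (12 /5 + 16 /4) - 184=7304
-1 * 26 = -26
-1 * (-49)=49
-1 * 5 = -5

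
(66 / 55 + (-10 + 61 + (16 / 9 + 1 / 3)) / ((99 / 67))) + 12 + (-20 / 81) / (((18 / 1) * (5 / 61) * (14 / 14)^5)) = 1963714 / 40095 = 48.98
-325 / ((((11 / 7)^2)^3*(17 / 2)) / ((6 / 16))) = -0.95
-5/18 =-0.28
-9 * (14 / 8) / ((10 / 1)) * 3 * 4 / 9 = -21 / 10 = -2.10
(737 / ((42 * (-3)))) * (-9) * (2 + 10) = 4422 / 7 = 631.71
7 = 7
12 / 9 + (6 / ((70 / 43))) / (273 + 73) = 48827 / 36330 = 1.34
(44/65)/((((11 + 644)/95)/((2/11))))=152/8515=0.02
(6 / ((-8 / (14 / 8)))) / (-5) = 21 / 80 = 0.26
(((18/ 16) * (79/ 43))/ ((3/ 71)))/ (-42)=-5609/ 4816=-1.16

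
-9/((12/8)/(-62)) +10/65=4838/13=372.15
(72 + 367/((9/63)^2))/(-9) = -2006.11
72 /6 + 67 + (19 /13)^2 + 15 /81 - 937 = -3904462 /4563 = -855.68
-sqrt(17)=-4.12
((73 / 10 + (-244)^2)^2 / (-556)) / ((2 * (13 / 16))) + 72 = -354533952289 / 90350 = -3924006.11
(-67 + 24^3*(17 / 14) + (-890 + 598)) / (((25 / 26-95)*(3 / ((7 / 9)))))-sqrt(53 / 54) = -46.28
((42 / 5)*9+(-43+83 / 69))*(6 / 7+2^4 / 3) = 43316 / 207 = 209.26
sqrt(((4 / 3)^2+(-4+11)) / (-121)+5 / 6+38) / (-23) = -sqrt(168842) / 1518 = -0.27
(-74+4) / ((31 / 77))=-5390 / 31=-173.87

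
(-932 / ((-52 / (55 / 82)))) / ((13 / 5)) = 64075 / 13858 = 4.62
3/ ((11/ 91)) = 273/ 11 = 24.82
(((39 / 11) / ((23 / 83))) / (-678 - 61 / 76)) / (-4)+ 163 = 163.00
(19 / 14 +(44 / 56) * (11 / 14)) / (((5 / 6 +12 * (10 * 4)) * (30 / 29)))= 11223 / 2827300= 0.00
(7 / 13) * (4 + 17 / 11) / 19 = 427 / 2717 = 0.16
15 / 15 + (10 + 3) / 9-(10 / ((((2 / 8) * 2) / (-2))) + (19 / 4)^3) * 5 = -192047 / 576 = -333.41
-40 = -40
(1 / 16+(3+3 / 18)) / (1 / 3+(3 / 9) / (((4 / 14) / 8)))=155 / 464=0.33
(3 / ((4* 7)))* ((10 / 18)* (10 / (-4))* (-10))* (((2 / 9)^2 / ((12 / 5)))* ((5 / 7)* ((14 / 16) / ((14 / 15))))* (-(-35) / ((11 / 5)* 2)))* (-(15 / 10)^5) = -390625 / 315392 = -1.24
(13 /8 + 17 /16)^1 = 43 /16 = 2.69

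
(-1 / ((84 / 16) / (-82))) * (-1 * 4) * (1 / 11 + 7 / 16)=-2542 / 77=-33.01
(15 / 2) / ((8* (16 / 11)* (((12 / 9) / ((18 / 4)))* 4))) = 4455 / 8192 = 0.54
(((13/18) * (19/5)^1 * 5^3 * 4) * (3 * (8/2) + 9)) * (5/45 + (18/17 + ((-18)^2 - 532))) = -2735710250/459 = -5960153.05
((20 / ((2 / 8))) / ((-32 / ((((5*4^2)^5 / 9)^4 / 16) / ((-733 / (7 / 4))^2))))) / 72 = -6896136929411072000000000000000000000 / 31726378161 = -217362880011567923641884500.00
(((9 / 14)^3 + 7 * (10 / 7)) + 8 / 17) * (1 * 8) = 85.89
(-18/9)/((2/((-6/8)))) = 3/4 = 0.75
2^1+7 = 9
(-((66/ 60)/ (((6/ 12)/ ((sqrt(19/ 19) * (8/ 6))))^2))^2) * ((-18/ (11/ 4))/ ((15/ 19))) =1712128/ 3375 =507.30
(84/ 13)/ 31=84/ 403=0.21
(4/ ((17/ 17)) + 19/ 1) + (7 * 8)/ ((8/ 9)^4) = 57703/ 512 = 112.70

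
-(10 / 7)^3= -1000 / 343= -2.92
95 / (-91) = -95 / 91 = -1.04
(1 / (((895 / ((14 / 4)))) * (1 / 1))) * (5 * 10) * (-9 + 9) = 0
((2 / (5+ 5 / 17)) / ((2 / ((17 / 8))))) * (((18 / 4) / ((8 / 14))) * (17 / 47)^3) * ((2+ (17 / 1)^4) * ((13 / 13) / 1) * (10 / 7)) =118590716211 / 6644672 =17847.49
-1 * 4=-4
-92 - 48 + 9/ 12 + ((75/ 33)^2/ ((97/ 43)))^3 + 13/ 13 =-816477753894309/ 6467423570212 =-126.24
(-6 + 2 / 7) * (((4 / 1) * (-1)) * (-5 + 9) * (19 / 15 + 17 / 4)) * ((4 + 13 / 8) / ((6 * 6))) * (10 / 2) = 8275 / 21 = 394.05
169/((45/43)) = 7267/45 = 161.49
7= 7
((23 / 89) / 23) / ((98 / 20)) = 10 / 4361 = 0.00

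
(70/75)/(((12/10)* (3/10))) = 70/27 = 2.59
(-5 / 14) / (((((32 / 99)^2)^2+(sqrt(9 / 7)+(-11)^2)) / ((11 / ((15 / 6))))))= -12282839866549576467 / 945780945144375184654+304505749161213633* sqrt(7) / 6620466616010626292578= -0.01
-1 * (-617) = 617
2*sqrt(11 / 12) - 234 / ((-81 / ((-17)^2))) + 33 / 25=sqrt(33) / 3 + 188147 / 225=838.12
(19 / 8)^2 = 361 / 64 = 5.64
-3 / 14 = -0.21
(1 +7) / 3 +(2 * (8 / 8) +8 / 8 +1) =20 / 3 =6.67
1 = 1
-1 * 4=-4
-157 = -157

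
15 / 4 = 3.75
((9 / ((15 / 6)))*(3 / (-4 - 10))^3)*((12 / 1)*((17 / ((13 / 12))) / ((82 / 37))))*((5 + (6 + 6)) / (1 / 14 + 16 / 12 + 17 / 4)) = -561254184 / 62027875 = -9.05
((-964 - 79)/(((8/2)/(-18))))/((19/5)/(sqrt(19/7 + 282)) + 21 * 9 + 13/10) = 19778820985/801939781 - 198170 * sqrt(13951)/801939781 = 24.63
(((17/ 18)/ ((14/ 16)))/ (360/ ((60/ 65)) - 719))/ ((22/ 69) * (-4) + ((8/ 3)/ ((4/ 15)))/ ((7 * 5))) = 782/ 235893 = 0.00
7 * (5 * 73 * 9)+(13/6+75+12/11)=23073.26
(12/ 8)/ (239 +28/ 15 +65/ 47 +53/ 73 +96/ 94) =154395/ 25114606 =0.01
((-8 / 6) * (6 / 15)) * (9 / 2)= -12 / 5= -2.40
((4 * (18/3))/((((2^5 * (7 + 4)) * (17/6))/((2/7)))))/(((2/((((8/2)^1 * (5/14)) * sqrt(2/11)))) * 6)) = 15 * sqrt(22)/201586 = 0.00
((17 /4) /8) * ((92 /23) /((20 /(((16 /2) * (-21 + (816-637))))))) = 1343 /10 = 134.30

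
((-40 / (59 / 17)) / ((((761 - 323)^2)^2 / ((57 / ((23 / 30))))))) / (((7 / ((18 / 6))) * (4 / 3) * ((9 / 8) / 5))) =-80750 / 2427794021331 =-0.00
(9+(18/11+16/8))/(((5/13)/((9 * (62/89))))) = 1008306/4895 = 205.99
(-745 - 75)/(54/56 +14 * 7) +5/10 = -43149/5542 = -7.79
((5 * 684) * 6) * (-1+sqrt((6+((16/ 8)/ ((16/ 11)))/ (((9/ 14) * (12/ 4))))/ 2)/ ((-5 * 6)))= -21773.14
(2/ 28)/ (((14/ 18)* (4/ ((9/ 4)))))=81/ 1568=0.05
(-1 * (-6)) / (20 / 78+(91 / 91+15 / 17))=2.81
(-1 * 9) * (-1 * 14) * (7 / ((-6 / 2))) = -294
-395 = -395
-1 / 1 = -1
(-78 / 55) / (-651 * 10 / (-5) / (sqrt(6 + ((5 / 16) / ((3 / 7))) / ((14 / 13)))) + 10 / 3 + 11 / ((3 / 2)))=74997 / 1258124890- 228501 * sqrt(3846) / 5032499560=-0.00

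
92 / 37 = 2.49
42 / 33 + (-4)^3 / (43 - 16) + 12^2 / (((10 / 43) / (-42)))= -38621134 / 1485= -26007.50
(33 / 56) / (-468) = -11 / 8736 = -0.00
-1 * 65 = -65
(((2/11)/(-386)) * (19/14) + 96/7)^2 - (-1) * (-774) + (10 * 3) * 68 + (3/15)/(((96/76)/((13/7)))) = 38543281104631/26501918520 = 1454.36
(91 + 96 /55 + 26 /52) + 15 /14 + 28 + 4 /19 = 896288 /7315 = 122.53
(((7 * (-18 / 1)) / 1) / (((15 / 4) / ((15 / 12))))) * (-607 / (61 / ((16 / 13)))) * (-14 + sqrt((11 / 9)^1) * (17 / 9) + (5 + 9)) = 2311456 * sqrt(11) / 7137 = 1074.15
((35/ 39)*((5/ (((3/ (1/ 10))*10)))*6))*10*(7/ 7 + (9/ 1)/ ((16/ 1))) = 875/ 624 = 1.40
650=650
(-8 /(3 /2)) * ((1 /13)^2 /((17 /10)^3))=-0.01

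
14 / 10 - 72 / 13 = -269 / 65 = -4.14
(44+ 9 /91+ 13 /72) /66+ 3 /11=408055 /432432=0.94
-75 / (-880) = 15 / 176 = 0.09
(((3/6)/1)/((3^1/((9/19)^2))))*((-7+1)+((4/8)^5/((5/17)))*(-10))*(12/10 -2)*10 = 3051/1444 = 2.11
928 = 928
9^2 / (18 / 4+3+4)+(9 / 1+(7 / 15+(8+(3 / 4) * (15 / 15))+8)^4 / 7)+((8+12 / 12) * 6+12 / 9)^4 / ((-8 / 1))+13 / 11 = -26607098549077987 / 22952160000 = -1159241.59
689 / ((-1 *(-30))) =689 / 30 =22.97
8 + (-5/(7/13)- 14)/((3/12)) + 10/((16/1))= -4733/56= -84.52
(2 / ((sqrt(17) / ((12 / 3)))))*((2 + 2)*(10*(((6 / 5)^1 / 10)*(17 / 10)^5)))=501126*sqrt(17) / 15625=132.24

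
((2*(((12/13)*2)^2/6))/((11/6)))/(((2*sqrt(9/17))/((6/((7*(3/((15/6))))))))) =960*sqrt(17)/13013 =0.30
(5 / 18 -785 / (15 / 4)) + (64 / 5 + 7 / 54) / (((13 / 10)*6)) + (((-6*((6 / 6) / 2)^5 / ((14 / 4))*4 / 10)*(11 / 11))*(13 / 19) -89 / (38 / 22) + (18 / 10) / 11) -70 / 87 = -259.58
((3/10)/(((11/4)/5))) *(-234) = -1404/11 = -127.64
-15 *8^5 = -491520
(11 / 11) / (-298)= -1 / 298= -0.00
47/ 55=0.85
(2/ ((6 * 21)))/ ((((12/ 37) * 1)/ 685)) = 33.53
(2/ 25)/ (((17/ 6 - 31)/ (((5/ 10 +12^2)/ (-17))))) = 102/ 4225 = 0.02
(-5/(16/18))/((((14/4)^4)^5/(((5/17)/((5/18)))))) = -0.00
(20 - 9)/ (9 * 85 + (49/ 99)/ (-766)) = 834174/ 58012961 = 0.01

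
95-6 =89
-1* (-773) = 773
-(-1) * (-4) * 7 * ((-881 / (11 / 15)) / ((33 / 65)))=8017100 / 121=66257.02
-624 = -624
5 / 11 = 0.45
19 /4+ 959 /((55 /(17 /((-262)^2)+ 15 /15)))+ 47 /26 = 588925621 /24540230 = 24.00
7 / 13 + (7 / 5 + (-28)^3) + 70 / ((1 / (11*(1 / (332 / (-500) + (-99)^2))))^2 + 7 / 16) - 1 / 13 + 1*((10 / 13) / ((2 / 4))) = -376444507966443151 / 17151185473285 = -21948.60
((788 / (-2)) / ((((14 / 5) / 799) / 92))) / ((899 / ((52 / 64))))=-235317485 / 25172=-9348.38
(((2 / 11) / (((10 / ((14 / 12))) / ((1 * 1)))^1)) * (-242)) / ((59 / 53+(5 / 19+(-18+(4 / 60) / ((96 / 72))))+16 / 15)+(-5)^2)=-310156 / 573569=-0.54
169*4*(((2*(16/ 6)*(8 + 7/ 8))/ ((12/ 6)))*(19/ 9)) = 911924/ 27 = 33774.96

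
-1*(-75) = 75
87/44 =1.98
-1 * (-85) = 85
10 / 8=1.25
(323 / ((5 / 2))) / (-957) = -646 / 4785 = -0.14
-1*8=-8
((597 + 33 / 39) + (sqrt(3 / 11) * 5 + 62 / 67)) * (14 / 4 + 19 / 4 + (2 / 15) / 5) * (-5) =-9961223 / 402- 2483 * sqrt(33) / 132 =-24887.22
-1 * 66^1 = -66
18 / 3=6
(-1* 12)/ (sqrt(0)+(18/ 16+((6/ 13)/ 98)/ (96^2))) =-23482368/ 2201473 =-10.67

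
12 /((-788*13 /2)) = -6 /2561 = -0.00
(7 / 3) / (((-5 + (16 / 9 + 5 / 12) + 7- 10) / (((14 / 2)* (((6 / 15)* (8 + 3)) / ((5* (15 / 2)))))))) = -784 / 2375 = -0.33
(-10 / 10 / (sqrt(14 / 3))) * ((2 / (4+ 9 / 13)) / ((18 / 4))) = -26 * sqrt(42) / 3843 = -0.04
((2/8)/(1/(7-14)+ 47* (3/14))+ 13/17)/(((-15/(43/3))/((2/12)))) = -160519/1276020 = -0.13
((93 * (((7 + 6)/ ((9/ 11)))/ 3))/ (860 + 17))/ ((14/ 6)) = 4433/ 18417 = 0.24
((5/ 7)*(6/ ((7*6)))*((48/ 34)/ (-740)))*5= -30/ 30821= -0.00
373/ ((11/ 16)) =5968/ 11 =542.55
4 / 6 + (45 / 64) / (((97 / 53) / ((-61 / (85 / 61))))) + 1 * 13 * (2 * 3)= 19581745 / 316608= 61.85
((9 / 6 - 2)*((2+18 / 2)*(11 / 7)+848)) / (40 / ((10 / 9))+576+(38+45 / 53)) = -321021 / 482930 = -0.66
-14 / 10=-1.40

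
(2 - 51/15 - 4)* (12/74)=-162/185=-0.88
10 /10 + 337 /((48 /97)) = 32737 /48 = 682.02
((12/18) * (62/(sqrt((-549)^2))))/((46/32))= 1984/37881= 0.05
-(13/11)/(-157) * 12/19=0.00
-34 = -34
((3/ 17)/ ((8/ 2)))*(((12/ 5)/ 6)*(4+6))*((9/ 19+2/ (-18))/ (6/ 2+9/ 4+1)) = 248/ 24225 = 0.01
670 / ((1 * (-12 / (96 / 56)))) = -670 / 7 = -95.71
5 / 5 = 1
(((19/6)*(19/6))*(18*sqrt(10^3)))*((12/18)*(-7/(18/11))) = -138985*sqrt(10)/27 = -16278.12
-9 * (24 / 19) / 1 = -11.37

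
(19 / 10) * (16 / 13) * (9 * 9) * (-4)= -49248 / 65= -757.66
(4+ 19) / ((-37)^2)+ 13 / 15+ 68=1414522 / 20535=68.88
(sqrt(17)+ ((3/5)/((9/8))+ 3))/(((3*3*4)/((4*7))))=371/135+ 7*sqrt(17)/9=5.96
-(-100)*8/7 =800/7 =114.29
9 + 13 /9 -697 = -6179 /9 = -686.56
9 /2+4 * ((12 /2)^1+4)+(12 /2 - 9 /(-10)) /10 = 45.19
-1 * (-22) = 22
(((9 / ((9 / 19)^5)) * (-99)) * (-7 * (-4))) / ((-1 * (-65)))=-16094.51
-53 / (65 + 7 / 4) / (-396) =53 / 26433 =0.00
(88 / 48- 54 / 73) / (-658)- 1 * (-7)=2016949 / 288204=7.00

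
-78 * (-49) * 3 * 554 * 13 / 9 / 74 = 4587674 / 37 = 123991.19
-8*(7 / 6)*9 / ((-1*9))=28 / 3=9.33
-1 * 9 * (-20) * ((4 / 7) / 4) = 180 / 7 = 25.71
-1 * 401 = -401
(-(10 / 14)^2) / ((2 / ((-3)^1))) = 75 / 98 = 0.77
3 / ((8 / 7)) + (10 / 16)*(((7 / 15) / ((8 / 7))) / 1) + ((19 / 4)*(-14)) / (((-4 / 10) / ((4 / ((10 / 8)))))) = 102697 / 192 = 534.88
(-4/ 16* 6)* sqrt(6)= -3* sqrt(6)/ 2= -3.67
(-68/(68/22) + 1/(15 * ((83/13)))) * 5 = -27377/249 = -109.95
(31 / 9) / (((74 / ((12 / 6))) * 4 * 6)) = 31 / 7992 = 0.00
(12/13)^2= 144/169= 0.85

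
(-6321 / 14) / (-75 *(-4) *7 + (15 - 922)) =-903 / 2386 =-0.38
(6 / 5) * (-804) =-4824 / 5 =-964.80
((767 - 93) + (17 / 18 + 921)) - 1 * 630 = 17387 / 18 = 965.94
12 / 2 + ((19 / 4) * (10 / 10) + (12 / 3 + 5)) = 79 / 4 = 19.75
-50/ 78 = -25/ 39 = -0.64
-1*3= -3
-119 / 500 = -0.24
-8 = -8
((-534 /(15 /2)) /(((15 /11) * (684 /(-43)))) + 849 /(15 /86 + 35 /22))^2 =1075524978751641616 /4587200150625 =234462.19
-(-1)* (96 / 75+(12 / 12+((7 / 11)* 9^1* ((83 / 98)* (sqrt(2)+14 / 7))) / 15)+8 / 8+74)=249* sqrt(2) / 770+150009 / 1925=78.38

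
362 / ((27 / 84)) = 10136 / 9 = 1126.22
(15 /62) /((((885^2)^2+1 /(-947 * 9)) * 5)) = 25569 /324158385566666188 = 0.00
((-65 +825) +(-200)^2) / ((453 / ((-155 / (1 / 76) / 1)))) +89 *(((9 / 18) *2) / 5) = -2400723683 / 2265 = -1059922.16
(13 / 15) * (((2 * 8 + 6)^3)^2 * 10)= 2947877504 / 3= 982625834.67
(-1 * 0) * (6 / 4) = 0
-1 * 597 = -597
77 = 77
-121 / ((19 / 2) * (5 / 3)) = -726 / 95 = -7.64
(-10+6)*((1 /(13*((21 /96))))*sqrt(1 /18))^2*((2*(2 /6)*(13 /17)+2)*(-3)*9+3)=1.78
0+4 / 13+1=17 / 13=1.31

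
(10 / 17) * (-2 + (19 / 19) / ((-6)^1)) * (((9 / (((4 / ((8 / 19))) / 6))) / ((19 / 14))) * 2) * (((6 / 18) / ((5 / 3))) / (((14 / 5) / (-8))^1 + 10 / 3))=-786240 / 1098523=-0.72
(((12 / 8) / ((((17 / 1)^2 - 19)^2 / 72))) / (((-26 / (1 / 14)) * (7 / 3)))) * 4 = -1 / 143325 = -0.00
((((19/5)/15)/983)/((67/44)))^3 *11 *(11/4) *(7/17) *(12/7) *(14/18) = 494882666432/6146656276426072453125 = 0.00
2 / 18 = 1 / 9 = 0.11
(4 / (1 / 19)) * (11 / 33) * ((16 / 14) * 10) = 6080 / 21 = 289.52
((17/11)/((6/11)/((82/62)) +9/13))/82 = 13/762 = 0.02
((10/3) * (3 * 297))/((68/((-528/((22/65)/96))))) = -111196800/17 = -6540988.24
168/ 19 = 8.84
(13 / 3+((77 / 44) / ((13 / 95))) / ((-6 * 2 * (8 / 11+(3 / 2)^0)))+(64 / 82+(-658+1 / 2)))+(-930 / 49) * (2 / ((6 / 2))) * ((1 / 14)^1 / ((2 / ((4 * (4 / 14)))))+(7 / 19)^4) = -1744485137714491 / 2668417348688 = -653.75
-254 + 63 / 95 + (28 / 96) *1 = -576943 / 2280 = -253.05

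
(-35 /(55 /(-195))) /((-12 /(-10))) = 2275 /22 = 103.41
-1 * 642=-642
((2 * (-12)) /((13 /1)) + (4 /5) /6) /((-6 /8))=1336 /585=2.28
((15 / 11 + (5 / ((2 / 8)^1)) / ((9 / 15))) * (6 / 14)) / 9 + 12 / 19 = 30071 / 13167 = 2.28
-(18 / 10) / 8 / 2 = -0.11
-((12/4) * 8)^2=-576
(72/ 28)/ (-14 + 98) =3/ 98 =0.03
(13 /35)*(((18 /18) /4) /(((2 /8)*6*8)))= 13 /1680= 0.01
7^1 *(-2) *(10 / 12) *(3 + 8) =-385 / 3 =-128.33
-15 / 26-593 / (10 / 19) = -1127.28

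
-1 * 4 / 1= -4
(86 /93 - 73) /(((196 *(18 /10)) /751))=-25169765 /164052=-153.43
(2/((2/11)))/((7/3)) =33/7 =4.71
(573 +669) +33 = 1275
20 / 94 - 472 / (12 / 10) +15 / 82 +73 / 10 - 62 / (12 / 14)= -13237651 / 28905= -457.97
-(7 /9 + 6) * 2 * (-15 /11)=610 /33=18.48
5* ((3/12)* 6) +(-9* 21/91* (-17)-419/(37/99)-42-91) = -1165271/962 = -1211.30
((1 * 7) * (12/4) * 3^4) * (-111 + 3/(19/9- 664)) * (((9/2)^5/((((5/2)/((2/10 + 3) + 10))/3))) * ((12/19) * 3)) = -4227025242547899/404225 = -10457109883.23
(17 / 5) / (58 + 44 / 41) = 697 / 12110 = 0.06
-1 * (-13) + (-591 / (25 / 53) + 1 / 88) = -2727799 / 2200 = -1239.91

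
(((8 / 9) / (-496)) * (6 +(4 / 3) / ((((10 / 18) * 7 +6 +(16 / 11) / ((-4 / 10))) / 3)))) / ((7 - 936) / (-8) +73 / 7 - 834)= 38360 / 2280631839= 0.00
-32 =-32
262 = 262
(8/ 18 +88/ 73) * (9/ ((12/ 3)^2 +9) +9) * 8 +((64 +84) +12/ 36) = 1488541/ 5475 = 271.88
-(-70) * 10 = 700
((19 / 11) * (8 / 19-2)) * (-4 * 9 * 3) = 294.55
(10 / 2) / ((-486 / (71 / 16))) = -355 / 7776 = -0.05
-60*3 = -180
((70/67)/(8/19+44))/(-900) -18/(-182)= 0.10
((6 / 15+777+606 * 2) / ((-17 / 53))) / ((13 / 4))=-2108764 / 1105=-1908.38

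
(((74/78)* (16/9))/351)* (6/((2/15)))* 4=11840/13689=0.86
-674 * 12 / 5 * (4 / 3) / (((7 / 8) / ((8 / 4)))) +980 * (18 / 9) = -103944 / 35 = -2969.83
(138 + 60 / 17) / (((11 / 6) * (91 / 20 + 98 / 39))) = 11260080 / 1030183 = 10.93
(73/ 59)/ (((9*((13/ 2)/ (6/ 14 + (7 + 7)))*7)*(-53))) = -0.00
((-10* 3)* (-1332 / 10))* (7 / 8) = 6993 / 2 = 3496.50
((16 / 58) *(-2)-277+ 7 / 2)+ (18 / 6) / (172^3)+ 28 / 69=-2786258567341 / 10181984448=-273.65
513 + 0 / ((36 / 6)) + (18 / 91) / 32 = 746937 / 1456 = 513.01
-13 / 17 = -0.76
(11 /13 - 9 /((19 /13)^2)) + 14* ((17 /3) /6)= 416249 /42237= 9.86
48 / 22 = 24 / 11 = 2.18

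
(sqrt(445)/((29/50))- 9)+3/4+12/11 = -315/44+50 * sqrt(445)/29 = 29.21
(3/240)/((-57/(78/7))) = -13/5320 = -0.00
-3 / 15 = -1 / 5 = -0.20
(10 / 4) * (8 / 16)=5 / 4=1.25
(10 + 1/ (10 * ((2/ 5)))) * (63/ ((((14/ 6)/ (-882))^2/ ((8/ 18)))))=41007708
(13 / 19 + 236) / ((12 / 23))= 34477 / 76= 453.64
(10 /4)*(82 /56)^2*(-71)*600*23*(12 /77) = -3088207125 /3773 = -818501.76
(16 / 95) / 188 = 4 / 4465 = 0.00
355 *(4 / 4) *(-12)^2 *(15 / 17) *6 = 4600800 / 17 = 270635.29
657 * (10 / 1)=6570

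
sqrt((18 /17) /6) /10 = sqrt(51) /170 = 0.04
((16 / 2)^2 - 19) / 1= 45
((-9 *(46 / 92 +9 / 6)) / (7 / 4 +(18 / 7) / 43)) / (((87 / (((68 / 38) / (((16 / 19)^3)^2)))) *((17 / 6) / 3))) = -20123256573 / 33130283008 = -0.61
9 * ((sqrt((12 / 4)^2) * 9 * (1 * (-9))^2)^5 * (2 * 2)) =1801135623563989452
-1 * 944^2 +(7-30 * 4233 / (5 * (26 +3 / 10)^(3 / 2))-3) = -891132-253980 * sqrt(2630) / 69169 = -891320.31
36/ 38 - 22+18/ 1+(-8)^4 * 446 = 34709446/ 19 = 1826812.95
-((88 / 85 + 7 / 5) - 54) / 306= 487 / 2890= 0.17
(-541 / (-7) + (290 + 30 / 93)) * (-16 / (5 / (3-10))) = 1276336 / 155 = 8234.43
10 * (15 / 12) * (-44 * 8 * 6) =-26400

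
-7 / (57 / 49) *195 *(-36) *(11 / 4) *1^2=116168.68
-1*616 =-616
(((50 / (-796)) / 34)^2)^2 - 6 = -201186672086732831 / 33531112014520576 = -6.00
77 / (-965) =-77 / 965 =-0.08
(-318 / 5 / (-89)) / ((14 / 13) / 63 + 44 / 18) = 2067 / 7120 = 0.29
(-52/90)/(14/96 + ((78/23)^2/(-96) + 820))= -220064/312331515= -0.00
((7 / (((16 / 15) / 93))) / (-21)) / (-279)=5 / 48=0.10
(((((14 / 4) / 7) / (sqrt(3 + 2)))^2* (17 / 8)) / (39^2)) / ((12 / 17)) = 0.00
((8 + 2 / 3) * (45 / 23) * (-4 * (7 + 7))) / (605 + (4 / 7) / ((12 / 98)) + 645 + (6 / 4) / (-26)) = -0.76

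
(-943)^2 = 889249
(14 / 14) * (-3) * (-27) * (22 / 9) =198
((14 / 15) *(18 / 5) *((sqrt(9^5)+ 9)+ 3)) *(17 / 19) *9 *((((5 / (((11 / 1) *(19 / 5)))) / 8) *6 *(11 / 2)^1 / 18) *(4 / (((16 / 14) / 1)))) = 1911735 / 2888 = 661.96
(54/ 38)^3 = 19683/ 6859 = 2.87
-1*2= -2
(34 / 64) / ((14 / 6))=51 / 224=0.23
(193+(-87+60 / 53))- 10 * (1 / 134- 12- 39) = 2191171 / 3551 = 617.06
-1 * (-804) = 804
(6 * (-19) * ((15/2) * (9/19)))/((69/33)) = -4455/23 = -193.70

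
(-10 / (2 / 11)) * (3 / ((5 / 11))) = -363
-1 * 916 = -916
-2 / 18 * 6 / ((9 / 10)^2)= -200 / 243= -0.82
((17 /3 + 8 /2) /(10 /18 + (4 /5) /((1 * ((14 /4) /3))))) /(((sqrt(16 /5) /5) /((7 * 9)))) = 959175 * sqrt(5) /1564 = 1371.34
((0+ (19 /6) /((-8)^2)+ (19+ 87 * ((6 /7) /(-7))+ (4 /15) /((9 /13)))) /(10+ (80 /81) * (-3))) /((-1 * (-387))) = 7435559 /2305900800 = 0.00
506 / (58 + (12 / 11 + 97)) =5566 / 1717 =3.24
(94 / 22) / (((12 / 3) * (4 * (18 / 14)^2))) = 2303 / 14256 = 0.16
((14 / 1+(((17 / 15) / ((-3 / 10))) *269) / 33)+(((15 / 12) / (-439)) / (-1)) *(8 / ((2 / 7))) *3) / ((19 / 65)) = -140305555 / 2477277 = -56.64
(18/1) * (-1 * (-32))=576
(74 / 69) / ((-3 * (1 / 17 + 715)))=-629 / 1258146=-0.00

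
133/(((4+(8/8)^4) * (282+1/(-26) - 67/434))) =375193/3974890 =0.09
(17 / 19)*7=119 / 19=6.26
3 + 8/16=7/2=3.50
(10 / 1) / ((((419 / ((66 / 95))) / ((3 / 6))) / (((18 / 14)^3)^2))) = 35075106 / 936603689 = 0.04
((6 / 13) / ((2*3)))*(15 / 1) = 15 / 13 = 1.15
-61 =-61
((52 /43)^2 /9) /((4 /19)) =12844 /16641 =0.77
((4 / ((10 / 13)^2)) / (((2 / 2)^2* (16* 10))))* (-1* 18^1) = -1521 / 2000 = -0.76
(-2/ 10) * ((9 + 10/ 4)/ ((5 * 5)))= -23/ 250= -0.09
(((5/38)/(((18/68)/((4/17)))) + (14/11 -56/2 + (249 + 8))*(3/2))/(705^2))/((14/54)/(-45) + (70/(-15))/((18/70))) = -3899607/101832978170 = -0.00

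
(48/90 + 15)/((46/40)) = 932/69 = 13.51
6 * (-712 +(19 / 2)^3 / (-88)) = -1524321 / 352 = -4330.46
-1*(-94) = 94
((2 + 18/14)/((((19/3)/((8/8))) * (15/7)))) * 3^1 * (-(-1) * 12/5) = 828/475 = 1.74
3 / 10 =0.30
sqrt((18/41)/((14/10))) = 3* sqrt(2870)/287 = 0.56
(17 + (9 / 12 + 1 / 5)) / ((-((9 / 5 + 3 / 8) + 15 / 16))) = -1436 / 249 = -5.77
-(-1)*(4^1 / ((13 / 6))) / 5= 24 / 65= 0.37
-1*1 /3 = -1 /3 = -0.33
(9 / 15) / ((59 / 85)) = 51 / 59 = 0.86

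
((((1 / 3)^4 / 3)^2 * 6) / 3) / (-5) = -2 / 295245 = -0.00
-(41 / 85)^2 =-1681 / 7225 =-0.23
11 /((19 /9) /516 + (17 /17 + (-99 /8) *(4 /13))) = -3.92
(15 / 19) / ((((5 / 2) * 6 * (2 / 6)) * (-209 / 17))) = -51 / 3971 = -0.01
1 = 1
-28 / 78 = -14 / 39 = -0.36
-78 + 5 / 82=-6391 / 82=-77.94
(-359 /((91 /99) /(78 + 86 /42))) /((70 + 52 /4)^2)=-19914807 /4388293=-4.54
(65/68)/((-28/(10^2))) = -1625/476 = -3.41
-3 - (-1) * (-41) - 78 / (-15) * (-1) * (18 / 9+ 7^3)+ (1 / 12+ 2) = -22031 / 12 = -1835.92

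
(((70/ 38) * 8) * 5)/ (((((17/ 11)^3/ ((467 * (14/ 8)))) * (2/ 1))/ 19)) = 761431825/ 4913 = 154983.07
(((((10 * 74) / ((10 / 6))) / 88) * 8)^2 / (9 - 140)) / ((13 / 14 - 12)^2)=-38638656 / 380820275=-0.10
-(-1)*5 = 5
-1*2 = -2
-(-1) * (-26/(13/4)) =-8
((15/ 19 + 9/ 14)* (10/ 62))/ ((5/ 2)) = 381/ 4123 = 0.09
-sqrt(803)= -28.34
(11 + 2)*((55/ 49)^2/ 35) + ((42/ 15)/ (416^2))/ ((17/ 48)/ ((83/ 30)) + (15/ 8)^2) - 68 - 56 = -5543877051317/ 44878051400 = -123.53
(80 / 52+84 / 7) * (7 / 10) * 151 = 93016 / 65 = 1431.02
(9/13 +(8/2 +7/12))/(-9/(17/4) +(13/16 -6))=-0.72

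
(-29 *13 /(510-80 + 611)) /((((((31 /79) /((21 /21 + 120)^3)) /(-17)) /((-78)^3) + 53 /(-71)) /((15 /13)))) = 11623643528576971320 /20764490348135135189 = 0.56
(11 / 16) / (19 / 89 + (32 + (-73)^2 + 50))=979 / 7705568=0.00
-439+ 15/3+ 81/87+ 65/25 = -62418/145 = -430.47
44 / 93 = 0.47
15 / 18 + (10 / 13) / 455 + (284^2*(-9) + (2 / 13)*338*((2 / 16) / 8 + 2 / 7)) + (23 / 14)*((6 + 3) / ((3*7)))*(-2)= -288532128473 / 397488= -725888.90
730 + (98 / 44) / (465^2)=3472573549 / 4756950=730.00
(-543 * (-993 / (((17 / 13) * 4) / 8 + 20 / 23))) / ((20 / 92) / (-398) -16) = -983874977436 / 44477753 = -22120.61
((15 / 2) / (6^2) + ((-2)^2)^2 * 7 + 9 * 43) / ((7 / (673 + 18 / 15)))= 40387951 / 840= 48080.89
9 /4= 2.25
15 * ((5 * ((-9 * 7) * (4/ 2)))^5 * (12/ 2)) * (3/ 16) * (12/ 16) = -1256052499734375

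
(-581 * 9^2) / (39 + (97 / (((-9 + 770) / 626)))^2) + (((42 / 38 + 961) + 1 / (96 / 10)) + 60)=3433574532078293 / 3383289266736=1014.86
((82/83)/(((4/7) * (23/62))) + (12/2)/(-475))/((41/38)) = 8429242/1956725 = 4.31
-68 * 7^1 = -476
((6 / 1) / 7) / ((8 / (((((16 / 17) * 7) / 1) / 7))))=0.10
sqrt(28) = 2*sqrt(7) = 5.29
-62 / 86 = -31 / 43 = -0.72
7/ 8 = 0.88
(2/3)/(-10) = -1/15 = -0.07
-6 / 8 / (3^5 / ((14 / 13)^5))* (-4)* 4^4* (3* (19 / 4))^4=70089761504 / 371293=188772.11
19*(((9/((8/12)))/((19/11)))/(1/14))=2079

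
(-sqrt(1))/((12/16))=-4/3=-1.33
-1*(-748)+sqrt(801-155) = 773.42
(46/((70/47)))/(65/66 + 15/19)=1355574/77875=17.41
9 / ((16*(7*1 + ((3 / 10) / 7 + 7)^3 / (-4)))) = -85750 / 12246573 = -0.01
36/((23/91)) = 3276/23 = 142.43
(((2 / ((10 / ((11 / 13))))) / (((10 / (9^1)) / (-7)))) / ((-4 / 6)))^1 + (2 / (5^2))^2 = 52183 / 32500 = 1.61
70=70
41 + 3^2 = 50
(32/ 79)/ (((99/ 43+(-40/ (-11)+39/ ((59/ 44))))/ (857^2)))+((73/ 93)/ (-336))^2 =8494.26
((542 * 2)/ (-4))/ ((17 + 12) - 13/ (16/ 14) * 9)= 2168/ 587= 3.69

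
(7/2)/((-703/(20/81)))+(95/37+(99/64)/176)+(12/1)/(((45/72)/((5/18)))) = 461139431/58309632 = 7.91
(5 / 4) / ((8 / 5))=25 / 32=0.78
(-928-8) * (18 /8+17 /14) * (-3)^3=612846 /7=87549.43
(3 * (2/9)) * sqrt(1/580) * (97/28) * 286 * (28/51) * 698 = 19363916 * sqrt(145)/22185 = 10510.36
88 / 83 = 1.06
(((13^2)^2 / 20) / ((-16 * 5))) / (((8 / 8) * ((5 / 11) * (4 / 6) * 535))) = -0.11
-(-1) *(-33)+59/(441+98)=-32.89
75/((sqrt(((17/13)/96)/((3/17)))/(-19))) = -17100 * sqrt(26)/17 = -5129.01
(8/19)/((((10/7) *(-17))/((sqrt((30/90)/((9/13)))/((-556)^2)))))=-7 *sqrt(39)/1123322940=-0.00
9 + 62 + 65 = 136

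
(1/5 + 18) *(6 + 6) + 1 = 1097/5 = 219.40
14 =14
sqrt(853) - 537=-507.79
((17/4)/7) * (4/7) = 17/49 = 0.35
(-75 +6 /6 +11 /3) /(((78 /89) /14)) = -131453 /117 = -1123.53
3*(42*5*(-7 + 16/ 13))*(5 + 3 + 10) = -850500/ 13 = -65423.08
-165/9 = -55/3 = -18.33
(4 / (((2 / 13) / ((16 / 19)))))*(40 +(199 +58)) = 123552 / 19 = 6502.74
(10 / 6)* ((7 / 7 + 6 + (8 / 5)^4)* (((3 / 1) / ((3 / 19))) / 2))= 160949 / 750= 214.60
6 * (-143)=-858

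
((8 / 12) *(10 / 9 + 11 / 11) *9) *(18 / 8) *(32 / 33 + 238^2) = 1614381.64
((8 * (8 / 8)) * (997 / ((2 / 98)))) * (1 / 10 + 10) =19736612 / 5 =3947322.40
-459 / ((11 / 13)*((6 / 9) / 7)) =-125307 / 22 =-5695.77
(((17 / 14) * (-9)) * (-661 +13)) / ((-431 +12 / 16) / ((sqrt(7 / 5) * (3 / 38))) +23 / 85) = -70268391793800 * sqrt(35) / 270380170044719 - 3488877360 / 38625738577817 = -1.54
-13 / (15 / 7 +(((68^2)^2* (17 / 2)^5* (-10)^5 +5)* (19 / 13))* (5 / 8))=9464 / 63088750296403995115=0.00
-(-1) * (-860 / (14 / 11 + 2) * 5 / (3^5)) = -5.41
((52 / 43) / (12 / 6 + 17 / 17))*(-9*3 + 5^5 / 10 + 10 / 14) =104182 / 903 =115.37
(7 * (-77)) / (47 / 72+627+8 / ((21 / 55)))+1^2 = 55241 / 326897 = 0.17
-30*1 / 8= -15 / 4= -3.75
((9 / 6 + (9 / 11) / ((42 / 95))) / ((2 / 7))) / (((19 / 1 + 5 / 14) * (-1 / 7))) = -12642 / 2981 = -4.24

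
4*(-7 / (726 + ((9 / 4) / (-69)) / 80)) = -206080 / 5343357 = -0.04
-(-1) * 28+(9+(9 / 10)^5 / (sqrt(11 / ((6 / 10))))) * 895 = 10569771 * sqrt(165) / 1100000+8083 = 8206.43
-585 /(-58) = 585 /58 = 10.09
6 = 6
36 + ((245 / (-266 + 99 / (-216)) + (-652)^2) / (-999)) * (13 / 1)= -7022190964 / 1277721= -5495.87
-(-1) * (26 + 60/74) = 992/37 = 26.81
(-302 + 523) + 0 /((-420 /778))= 221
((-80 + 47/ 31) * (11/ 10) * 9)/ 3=-80289/ 310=-259.00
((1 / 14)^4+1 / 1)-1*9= -307327 / 38416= -8.00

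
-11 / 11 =-1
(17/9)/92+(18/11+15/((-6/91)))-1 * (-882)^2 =-7087388771/9108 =-778149.84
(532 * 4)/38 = 56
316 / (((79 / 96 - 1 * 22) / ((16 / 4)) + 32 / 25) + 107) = 3033600 / 988663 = 3.07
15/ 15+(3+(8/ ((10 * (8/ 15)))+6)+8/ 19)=453/ 38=11.92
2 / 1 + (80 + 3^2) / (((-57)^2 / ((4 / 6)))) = 19672 / 9747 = 2.02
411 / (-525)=-137 / 175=-0.78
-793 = -793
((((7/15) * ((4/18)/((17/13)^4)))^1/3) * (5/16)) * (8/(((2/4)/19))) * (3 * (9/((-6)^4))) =3798613/162364824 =0.02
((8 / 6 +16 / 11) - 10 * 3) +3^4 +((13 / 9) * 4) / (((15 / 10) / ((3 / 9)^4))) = 1295119 / 24057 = 53.84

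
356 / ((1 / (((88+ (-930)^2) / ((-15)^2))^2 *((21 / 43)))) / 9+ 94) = 43361045731136 / 11449264885939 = 3.79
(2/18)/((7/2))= 2/63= 0.03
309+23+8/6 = 1000/3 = 333.33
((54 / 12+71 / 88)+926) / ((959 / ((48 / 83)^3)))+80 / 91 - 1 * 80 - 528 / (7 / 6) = -41676942410496 / 78413153819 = -531.50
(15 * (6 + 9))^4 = 2562890625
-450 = -450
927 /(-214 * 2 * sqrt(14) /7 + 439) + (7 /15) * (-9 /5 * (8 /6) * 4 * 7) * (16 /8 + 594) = -459099303481 /24566975 + 396756 * sqrt(14) /982679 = -18686.15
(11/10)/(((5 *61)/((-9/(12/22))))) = -363/6100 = -0.06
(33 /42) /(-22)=-1 /28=-0.04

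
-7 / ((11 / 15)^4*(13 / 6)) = -2126250 / 190333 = -11.17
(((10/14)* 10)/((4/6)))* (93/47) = 21.20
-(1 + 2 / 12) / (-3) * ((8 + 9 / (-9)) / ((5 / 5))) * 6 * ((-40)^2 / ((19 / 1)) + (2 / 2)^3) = 79331 / 57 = 1391.77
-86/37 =-2.32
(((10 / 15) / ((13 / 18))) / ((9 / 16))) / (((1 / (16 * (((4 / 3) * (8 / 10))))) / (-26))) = -728.18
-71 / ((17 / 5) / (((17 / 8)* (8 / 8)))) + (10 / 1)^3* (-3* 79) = -1896355 / 8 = -237044.38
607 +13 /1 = 620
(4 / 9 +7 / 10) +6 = 643 / 90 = 7.14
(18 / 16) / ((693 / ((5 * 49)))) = 0.40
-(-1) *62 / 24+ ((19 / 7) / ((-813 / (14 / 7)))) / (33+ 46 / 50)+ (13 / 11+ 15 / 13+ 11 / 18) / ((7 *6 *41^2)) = 328905560699 / 127325926728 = 2.58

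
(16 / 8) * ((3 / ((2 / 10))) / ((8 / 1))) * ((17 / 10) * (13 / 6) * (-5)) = -1105 / 16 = -69.06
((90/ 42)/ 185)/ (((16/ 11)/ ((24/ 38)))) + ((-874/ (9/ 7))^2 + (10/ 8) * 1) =184193156260/ 398601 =462099.08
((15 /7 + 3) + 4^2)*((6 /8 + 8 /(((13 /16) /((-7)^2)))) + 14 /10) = 4661963 /455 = 10246.07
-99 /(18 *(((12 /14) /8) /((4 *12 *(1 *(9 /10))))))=-11088 /5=-2217.60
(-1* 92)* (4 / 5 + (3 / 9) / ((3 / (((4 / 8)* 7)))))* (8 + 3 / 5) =-211646 / 225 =-940.65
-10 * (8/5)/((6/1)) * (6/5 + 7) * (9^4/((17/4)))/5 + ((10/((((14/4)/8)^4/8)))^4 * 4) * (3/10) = 385345104906806339505292388256/14123995492080425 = 27283009621666.63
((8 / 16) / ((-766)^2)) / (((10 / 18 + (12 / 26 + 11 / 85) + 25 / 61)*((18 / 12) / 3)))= 606645 / 553983917132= 0.00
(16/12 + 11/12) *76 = 171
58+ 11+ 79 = 148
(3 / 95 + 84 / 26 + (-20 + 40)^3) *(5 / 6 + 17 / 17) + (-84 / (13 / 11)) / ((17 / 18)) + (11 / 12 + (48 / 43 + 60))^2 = 103111036149403 / 5590044720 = 18445.48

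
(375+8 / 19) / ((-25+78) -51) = 7133 / 38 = 187.71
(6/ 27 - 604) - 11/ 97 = -527197/ 873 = -603.89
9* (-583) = -5247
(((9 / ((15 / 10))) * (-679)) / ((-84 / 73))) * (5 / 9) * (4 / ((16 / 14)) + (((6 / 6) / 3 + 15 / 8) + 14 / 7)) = 6549925 / 432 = 15161.86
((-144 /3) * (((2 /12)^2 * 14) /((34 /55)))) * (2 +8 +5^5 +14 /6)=-14494480 /153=-94735.16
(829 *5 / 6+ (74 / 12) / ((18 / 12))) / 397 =1.75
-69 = -69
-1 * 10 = -10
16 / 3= 5.33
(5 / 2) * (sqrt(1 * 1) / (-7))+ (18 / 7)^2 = 613 / 98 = 6.26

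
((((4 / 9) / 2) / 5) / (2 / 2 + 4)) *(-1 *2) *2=-8 / 225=-0.04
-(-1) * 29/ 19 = 29/ 19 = 1.53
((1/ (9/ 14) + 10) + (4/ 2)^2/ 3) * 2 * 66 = 5104/ 3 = 1701.33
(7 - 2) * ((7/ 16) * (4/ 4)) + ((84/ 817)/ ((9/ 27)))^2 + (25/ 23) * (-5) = -774279883/ 245635952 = -3.15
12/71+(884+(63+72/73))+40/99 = 486721931/513117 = 948.56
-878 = -878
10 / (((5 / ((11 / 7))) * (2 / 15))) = 165 / 7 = 23.57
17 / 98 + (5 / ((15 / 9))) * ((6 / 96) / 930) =42209 / 243040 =0.17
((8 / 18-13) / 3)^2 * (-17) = -297.77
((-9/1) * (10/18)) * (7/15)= -7/3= -2.33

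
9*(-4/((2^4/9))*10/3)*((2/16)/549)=-15/976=-0.02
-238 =-238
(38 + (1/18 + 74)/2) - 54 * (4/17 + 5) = -127099/612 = -207.68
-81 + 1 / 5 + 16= -324 / 5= -64.80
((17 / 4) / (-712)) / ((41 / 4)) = -17 / 29192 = -0.00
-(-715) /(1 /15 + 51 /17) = 10725 /46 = 233.15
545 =545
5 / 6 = 0.83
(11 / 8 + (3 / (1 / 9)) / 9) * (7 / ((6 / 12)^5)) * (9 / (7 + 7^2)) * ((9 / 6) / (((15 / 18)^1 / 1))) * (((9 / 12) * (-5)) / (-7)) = 1215 / 8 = 151.88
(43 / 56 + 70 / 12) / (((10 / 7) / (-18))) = -3327 / 40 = -83.18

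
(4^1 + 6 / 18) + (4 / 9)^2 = 367 / 81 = 4.53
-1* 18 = -18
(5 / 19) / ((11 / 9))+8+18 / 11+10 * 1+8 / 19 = 20.27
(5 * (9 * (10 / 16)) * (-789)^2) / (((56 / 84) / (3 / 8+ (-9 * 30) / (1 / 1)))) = -906375012975 / 128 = -7081054788.87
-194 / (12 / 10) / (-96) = 485 / 288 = 1.68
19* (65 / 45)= 247 / 9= 27.44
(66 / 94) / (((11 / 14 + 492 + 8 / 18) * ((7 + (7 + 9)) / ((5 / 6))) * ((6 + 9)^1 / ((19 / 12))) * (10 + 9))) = 77 / 268723628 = 0.00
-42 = -42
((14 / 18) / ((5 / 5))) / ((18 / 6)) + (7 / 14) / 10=167 / 540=0.31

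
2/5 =0.40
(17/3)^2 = 289/9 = 32.11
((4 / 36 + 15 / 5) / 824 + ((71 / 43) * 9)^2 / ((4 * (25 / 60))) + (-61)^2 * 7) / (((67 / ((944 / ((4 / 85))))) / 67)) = 900137770155562 / 1714023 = 525160846.82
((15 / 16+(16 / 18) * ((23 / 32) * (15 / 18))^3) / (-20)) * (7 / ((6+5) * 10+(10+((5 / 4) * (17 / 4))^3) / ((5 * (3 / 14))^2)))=-62900845 / 39704715648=-0.00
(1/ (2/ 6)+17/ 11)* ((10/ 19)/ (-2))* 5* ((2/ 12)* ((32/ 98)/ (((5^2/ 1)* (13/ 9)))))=-1200/ 133133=-0.01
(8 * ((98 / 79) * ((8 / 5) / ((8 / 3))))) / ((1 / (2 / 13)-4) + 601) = 0.01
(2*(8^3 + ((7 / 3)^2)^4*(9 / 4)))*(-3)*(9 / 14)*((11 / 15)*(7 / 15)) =-79835723 / 24300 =-3285.42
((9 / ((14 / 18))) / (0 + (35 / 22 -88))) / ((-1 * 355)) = 0.00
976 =976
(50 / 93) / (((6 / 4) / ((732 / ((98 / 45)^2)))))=4117500 / 74431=55.32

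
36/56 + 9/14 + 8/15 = 191/105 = 1.82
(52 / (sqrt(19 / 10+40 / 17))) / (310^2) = 13 * sqrt(122910) / 17370075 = 0.00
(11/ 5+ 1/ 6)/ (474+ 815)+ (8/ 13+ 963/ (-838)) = -56023144/ 105317745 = -0.53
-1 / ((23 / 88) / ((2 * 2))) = -352 / 23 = -15.30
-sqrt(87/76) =-sqrt(1653)/38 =-1.07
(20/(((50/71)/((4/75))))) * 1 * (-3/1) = -568/125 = -4.54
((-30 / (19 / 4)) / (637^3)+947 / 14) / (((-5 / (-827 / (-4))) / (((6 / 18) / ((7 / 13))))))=-549451478492089 / 317327588760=-1731.50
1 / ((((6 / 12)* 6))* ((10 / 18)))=3 / 5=0.60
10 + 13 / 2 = 33 / 2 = 16.50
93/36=31/12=2.58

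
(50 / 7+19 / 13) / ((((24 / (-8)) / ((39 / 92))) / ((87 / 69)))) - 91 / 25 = -1915567 / 370300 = -5.17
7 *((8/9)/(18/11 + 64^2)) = 308/202833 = 0.00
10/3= 3.33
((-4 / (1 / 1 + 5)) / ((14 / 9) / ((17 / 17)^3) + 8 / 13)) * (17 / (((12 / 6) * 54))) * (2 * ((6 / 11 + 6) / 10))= -442 / 6985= -0.06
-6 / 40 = -3 / 20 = -0.15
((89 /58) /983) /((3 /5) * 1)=445 /171042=0.00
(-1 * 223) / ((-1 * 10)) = 22.30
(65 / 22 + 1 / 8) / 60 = 271 / 5280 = 0.05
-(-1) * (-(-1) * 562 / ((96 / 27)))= 2529 / 16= 158.06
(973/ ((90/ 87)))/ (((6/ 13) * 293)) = 366821/ 52740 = 6.96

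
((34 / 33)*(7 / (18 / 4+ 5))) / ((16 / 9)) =357 / 836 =0.43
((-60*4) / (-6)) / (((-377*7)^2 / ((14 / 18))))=40 / 8954127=0.00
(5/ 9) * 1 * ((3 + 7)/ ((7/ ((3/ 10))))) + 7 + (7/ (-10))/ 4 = 5933/ 840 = 7.06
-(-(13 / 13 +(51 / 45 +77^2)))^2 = -7915127089 / 225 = -35178342.62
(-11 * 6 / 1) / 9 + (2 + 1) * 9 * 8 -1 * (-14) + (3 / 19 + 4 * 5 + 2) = 13955 / 57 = 244.82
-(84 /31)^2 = -7056 /961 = -7.34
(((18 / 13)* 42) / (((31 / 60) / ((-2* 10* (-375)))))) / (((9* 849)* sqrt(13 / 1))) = 30.64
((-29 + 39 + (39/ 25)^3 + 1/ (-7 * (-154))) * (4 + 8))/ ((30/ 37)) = 204.20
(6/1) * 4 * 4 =96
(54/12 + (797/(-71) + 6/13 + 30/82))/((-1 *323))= 446393/24446578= 0.02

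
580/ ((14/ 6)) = 1740/ 7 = 248.57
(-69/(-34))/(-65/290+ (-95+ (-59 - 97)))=-667/82569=-0.01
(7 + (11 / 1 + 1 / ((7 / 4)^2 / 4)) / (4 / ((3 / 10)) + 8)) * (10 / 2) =118805 / 3136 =37.88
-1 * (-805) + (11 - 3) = 813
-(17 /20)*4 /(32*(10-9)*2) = -17 /320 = -0.05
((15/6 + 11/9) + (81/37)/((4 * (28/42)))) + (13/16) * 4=20761/2664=7.79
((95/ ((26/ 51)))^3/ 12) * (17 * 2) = 644479356375/ 35152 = 18334073.63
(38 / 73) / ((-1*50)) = -19 / 1825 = -0.01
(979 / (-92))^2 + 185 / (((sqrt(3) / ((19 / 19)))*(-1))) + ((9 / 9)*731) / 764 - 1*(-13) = 205625139 / 1616624 - 185*sqrt(3) / 3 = 20.38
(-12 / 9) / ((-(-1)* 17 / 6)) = -8 / 17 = -0.47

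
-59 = -59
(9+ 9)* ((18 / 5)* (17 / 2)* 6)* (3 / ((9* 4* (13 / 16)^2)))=352512 / 845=417.17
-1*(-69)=69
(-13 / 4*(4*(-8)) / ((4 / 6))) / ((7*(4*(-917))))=-39 / 6419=-0.01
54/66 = 9/11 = 0.82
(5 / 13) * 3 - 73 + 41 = -401 / 13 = -30.85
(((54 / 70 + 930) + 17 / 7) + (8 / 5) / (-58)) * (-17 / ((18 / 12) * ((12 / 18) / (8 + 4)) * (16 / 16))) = -5520648 / 29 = -190367.17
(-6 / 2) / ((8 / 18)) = -27 / 4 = -6.75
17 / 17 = 1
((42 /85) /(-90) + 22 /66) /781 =38 /90525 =0.00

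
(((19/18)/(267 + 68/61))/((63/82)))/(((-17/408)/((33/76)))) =-55022/1030365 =-0.05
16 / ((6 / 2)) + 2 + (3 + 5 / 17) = 542 / 51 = 10.63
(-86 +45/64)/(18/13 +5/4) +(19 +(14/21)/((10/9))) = -140019/10960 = -12.78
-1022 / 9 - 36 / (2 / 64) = -1265.56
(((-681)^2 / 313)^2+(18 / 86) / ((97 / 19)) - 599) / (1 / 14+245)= 12555620111743646 / 1402005066269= 8955.47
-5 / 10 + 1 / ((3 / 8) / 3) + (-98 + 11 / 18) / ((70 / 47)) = -72941 / 1260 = -57.89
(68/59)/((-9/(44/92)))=-748/12213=-0.06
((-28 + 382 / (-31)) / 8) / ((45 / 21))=-875 / 372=-2.35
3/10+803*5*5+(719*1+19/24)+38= 20833.09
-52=-52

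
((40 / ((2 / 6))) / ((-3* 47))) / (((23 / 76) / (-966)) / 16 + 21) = -2042880 / 50408017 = -0.04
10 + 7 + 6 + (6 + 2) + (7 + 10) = 48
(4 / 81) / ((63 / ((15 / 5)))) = 4 / 1701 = 0.00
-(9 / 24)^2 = -9 / 64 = -0.14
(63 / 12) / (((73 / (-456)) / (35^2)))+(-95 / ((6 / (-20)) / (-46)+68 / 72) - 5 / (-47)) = -544002598645 / 13507847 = -40273.08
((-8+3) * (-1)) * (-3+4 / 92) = -340 / 23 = -14.78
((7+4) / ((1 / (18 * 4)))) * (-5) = -3960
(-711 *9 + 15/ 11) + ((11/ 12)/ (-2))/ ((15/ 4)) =-6333781/ 990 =-6397.76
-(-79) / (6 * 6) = 79 / 36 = 2.19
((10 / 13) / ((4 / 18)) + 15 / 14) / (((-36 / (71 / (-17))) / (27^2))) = 4744575 / 12376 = 383.37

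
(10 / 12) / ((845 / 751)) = 751 / 1014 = 0.74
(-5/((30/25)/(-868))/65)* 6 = 4340/13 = 333.85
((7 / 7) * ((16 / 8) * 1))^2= 4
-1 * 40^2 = -1600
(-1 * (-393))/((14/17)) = 6681/14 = 477.21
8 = 8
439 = 439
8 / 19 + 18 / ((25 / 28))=9776 / 475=20.58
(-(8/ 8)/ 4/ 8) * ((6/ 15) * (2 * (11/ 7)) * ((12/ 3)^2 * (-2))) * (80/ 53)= 704/ 371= 1.90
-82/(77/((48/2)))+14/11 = -170/7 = -24.29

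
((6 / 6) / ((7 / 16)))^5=1048576 / 16807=62.39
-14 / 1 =-14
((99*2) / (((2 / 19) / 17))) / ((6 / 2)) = 10659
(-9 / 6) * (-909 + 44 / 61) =166215 / 122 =1362.42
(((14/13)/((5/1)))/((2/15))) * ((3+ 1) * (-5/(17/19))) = -7980/221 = -36.11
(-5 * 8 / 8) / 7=-0.71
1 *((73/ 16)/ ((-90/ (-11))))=803/ 1440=0.56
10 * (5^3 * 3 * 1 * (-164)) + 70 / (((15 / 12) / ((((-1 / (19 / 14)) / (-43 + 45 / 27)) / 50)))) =-9055874706 / 14725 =-614999.98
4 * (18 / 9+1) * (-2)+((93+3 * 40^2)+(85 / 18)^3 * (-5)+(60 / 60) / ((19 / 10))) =481240597 / 110808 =4343.01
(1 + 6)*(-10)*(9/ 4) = -315/ 2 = -157.50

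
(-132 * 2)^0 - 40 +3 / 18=-233 / 6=-38.83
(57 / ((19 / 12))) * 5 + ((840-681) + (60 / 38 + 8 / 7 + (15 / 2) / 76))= 363697 / 1064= 341.82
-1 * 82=-82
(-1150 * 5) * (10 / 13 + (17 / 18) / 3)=-2187875 / 351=-6233.26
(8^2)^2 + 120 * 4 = 4576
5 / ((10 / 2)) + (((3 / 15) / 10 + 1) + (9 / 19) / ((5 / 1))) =2009 / 950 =2.11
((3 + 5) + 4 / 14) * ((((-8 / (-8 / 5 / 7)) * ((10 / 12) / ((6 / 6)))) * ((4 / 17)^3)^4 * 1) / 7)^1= 12163481600 / 12235066981824981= 0.00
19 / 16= 1.19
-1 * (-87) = 87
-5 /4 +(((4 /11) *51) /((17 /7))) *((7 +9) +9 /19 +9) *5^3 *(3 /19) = 5542195 /1444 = 3838.09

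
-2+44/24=-1/6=-0.17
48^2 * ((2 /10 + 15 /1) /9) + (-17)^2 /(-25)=96991 /25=3879.64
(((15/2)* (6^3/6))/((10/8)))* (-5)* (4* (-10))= 43200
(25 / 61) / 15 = 5 / 183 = 0.03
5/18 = 0.28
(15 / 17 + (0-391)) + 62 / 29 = -191274 / 493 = -387.98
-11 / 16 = -0.69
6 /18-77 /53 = -178 /159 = -1.12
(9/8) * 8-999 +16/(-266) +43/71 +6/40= -186840051/188860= -989.30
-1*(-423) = 423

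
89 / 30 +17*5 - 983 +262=-18991 / 30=-633.03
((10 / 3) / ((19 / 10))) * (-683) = -68300 / 57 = -1198.25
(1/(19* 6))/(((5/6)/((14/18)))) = 0.01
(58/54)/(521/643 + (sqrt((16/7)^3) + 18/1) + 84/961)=2474977064662823/42089589783721449 - 171059317600192*sqrt(7)/42089589783721449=0.05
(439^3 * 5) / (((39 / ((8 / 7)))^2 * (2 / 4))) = 54146892160 / 74529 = 726521.11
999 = 999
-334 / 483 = -0.69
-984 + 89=-895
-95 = -95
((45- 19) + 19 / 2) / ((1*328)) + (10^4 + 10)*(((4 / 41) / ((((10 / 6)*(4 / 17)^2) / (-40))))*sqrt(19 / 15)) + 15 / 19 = 11189 / 12464- 1157156*sqrt(285) / 41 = -476463.53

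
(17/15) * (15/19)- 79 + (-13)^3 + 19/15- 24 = -654884/285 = -2297.84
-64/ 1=-64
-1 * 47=-47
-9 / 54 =-1 / 6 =-0.17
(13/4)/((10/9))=117/40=2.92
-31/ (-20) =31/ 20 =1.55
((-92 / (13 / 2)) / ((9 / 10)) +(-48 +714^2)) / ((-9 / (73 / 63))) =-65626.91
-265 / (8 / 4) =-132.50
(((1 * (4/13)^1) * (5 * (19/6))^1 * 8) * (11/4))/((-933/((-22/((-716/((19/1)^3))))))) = -157688410/6513273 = -24.21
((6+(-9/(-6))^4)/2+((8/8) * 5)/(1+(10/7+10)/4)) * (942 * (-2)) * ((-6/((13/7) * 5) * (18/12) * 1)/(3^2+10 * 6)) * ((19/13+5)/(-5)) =-233.50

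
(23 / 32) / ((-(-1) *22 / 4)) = 23 / 176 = 0.13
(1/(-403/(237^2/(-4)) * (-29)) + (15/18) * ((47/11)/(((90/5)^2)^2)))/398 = -97287803131/32227014321216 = -0.00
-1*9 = -9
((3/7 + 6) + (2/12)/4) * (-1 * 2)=-1087/84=-12.94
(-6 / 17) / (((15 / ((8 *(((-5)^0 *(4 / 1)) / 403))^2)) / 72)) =-147456 / 13804765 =-0.01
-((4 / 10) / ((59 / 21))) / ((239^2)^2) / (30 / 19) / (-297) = 133 / 1429354895406075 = 0.00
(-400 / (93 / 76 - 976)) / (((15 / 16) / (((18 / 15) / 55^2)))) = 38912 / 224101075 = 0.00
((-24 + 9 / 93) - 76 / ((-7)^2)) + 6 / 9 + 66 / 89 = -9752411 / 405573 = -24.05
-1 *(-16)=16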